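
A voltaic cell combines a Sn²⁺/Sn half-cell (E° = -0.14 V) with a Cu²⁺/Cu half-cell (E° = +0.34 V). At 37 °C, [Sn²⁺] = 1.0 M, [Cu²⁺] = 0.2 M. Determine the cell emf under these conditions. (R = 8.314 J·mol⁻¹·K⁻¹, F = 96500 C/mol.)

The Cu²⁺/Cu couple has the higher reduction potential and acts as the cathode, so E°_cell = +0.34 − (-0.14) = 0.48 V.
Balancing electrons gives n = 2; the reaction quotient is Q = [Sn²⁺]/[Cu²⁺] = 5.00.
E = E° − (RT/nF) ln Q = 0.48 − (8.314×310)/(2×96500) × (1.609) = 0.480 − 0.021 = 0.459 V.

0.459 V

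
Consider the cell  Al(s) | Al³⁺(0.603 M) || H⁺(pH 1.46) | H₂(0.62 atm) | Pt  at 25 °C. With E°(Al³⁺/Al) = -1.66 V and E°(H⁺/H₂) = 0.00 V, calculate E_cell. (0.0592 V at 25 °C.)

The hydrogen couple is the cathode, so E°_cell = 1.66 V; n = 6.
[H⁺] = 10^(−1.46) = 0.035 M, and Q = [Al³⁺]^2·P(H₂)^3 / [H⁺]^6 = 4.99 × 10^7.
E = E° − (0.0592/6) log Q = 1.66 − (0.0592/6)(7.698) = 1.584 V.

1.58 V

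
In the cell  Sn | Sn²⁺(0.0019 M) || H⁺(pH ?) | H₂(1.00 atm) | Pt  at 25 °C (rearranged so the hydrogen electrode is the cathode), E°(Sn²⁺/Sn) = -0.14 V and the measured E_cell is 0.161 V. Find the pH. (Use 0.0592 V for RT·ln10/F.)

pH = 1.01

E°_cell = 0.14 V and n = 2.
log Q = n(E° − E)/0.0592 = 2×(0.14 − 0.161)/0.0592 = -0.709.
With Q = [Sn²⁺]·P(H₂) / [H⁺]^2, solving for [H⁺] gives log[H⁺] = -1.006, so pH = 1.01.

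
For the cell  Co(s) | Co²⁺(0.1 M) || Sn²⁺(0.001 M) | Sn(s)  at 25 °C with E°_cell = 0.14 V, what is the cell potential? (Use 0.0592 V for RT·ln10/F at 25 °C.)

0.081 V

Balancing electrons gives n = 2; the reaction quotient is Q = [Co²⁺]/[Sn²⁺] = 100.
At 25 °C, E = E° − (0.0592/n) log Q = 0.14 − (0.0592/2)(2.000) = 0.140 − 0.059 = 0.081 V.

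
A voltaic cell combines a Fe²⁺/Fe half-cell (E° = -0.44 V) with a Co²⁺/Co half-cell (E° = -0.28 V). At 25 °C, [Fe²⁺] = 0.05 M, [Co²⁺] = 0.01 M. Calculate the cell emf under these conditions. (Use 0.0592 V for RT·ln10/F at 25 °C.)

The Co²⁺/Co couple has the higher reduction potential and acts as the cathode, so E°_cell = -0.28 − (-0.44) = 0.16 V.
Balancing electrons gives n = 2; the reaction quotient is Q = [Fe²⁺]/[Co²⁺] = 5.00.
At 25 °C, E = E° − (0.0592/n) log Q = 0.16 − (0.0592/2)(0.699) = 0.160 − 0.021 = 0.139 V.

0.139 V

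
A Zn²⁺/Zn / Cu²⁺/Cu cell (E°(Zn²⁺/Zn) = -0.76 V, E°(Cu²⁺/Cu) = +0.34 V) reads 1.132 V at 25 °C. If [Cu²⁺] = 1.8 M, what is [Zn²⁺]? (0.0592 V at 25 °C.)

0.15 M

From the Nernst equation, log Q = n(E° − E)/0.0592 = 2(1.10 − 1.132)/0.0592 = -1.081, so Q = 0.0830.
With Q = [Zn²⁺]/[Cu²⁺] and the known concentrations, [Zn²⁺] in the numerator gives [Zn²⁺] = 0.15 M.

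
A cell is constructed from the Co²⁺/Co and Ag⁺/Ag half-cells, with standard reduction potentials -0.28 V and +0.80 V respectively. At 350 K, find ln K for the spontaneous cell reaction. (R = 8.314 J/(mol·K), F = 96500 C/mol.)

E°_cell = +0.80 − (-0.28) = 1.08 V, with n = 2 electrons transferred.
At equilibrium E = 0, so the Nernst equation gives ln K = nFE°/RT = (2)(96500)(1.08)/((8.314)(350)) = 71.63.

ln K = 71.6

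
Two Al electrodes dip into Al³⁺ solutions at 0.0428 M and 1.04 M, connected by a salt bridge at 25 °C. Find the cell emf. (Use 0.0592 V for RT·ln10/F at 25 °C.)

Both half-cells are Al³⁺/Al, so E°_cell = 0. The concentrated side is the cathode; the cell reaction moves Al³⁺ from high to low concentration with n = 3.
Q = [Al³⁺]_dilute/[Al³⁺]_conc = 0.0428/1.04 = 0.0412.
E = 0 − (0.0592/3) log Q = −(0.0592/3)(-1.386) = 0.0274 V.

0.027 V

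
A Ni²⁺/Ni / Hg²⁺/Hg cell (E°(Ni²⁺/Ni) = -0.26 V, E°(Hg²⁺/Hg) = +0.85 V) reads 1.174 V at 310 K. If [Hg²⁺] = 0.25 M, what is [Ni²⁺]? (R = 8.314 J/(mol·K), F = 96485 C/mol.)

From the Nernst equation, ln Q = nF(E° − E)/RT = 2×96485×(1.11 − 1.174)/(8.314×310) = -4.792, so Q = 0.00830.
With Q = [Ni²⁺]/[Hg²⁺] and the known concentrations, [Ni²⁺] in the numerator gives [Ni²⁺] = 0.0021 M.

0.0021 M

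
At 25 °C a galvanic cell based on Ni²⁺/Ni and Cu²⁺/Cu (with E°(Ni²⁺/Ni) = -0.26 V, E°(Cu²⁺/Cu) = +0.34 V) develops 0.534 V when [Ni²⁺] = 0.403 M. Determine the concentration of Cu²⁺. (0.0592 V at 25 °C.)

0.0024 M

From the Nernst equation, log Q = n(E° − E)/0.0592 = 2(0.60 − 0.534)/0.0592 = 2.230, so Q = 170.
With Q = [Ni²⁺]/[Cu²⁺] and the known concentrations, [Cu²⁺] in the denominator gives [Cu²⁺] = 0.0024 M.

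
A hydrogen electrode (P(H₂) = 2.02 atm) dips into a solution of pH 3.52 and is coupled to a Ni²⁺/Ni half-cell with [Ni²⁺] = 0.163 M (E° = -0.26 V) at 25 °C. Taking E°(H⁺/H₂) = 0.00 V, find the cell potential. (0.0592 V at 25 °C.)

The hydrogen couple is the cathode, so E°_cell = 0.26 V; n = 2.
[H⁺] = 10^(−3.52) = 3 × 10^-4 M, and Q = [Ni²⁺]·P(H₂) / [H⁺]^2 = 3.61 × 10^6.
E = E° − (0.0592/2) log Q = 0.26 − (0.0592/2)(6.558) = 0.066 V.

0.066 V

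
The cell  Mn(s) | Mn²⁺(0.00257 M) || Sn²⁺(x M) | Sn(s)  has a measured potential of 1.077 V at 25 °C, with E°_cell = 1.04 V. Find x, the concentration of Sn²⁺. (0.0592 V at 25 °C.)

0.046 M

From the Nernst equation, log Q = n(E° − E)/0.0592 = 2(1.04 − 1.077)/0.0592 = -1.250, so Q = 0.0562.
With Q = [Mn²⁺]/[Sn²⁺] and the known concentrations, [Sn²⁺] in the denominator gives [Sn²⁺] = 0.046 M.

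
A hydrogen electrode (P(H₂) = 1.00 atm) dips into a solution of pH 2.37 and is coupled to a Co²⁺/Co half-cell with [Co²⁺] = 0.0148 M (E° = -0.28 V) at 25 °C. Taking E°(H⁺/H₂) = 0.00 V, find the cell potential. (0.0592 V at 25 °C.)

0.19 V

The hydrogen couple is the cathode, so E°_cell = 0.28 V; n = 2.
[H⁺] = 10^(−2.37) = 0.0043 M, and Q = [Co²⁺]·P(H₂) / [H⁺]^2 = 813.
E = E° − (0.0592/2) log Q = 0.28 − (0.0592/2)(2.910) = 0.194 V.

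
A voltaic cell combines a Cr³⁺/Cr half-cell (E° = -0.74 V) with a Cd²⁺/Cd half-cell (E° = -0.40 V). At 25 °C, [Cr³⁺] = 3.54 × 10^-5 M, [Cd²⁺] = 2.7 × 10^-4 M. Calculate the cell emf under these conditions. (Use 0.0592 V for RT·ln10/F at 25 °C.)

The Cd²⁺/Cd couple has the higher reduction potential and acts as the cathode, so E°_cell = -0.40 − (-0.74) = 0.34 V.
Balancing electrons gives n = 6; the reaction quotient is Q = [Cr³⁺]^2/[Cd²⁺]^3 = 63.7.
At 25 °C, E = E° − (0.0592/n) log Q = 0.34 − (0.0592/6)(1.804) = 0.340 − 0.018 = 0.322 V.

0.322 V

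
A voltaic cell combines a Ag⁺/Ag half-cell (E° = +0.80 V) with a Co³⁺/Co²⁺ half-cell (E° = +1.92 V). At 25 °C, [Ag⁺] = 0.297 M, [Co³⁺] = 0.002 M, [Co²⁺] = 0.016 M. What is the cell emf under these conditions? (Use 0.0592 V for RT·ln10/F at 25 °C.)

1.10 V

The Co³⁺/Co²⁺ couple has the higher reduction potential and acts as the cathode, so E°_cell = +1.92 − (+0.80) = 1.12 V.
Balancing electrons gives n = 1; the reaction quotient is Q = [Ag⁺]·[Co²⁺]/[Co³⁺] = 2.38.
At 25 °C, E = E° − (0.0592/n) log Q = 1.12 − (0.0592/1)(0.376) = 1.120 − 0.022 = 1.098 V.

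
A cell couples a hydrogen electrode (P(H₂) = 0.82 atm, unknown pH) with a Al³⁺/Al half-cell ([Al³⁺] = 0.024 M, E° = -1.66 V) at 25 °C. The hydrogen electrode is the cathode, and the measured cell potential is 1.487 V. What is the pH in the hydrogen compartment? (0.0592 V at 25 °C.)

E°_cell = 1.66 V and n = 6.
log Q = n(E° − E)/0.0592 = 6×(1.66 − 1.487)/0.0592 = 17.534.
With Q = [Al³⁺]^2·P(H₂)^3 / [H⁺]^6, solving for [H⁺] gives log[H⁺] = -3.505, so pH = 3.51.

pH = 3.51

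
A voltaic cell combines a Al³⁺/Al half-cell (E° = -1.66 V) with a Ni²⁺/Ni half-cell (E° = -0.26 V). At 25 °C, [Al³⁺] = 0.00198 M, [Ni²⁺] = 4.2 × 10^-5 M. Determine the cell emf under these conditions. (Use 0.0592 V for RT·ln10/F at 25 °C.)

The Ni²⁺/Ni couple has the higher reduction potential and acts as the cathode, so E°_cell = -0.26 − (-1.66) = 1.40 V.
Balancing electrons gives n = 6; the reaction quotient is Q = [Al³⁺]^2/[Ni²⁺]^3 = 5.29 × 10^7.
At 25 °C, E = E° − (0.0592/n) log Q = 1.40 − (0.0592/6)(7.724) = 1.400 − 0.076 = 1.324 V.

1.32 V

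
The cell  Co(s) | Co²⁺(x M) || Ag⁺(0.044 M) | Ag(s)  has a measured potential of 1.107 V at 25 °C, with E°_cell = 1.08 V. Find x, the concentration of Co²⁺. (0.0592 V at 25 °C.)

2.4 × 10^-4 M

From the Nernst equation, log Q = n(E° − E)/0.0592 = 2(1.08 − 1.107)/0.0592 = -0.912, so Q = 0.122.
With Q = [Co²⁺]/[Ag⁺]^2 and the known concentrations, [Co²⁺] in the numerator gives [Co²⁺] = 2.4 × 10^-4 M.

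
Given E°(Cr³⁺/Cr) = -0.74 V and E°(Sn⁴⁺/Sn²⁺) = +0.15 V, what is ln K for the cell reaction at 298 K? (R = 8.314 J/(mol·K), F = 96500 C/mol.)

E°_cell = +0.15 − (-0.74) = 0.89 V, with n = 6 electrons transferred.
At equilibrium E = 0, so the Nernst equation gives ln K = nFE°/RT = (6)(96500)(0.89)/((8.314)(298)) = 207.99.

ln K = 208.0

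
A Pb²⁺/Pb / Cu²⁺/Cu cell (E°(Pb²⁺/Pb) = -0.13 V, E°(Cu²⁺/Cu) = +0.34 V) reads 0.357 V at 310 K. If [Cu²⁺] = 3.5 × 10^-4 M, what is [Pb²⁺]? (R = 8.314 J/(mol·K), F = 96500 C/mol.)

From the Nernst equation, ln Q = nF(E° − E)/RT = 2×96500×(0.47 − 0.357)/(8.314×310) = 8.462, so Q = 4730.
With Q = [Pb²⁺]/[Cu²⁺] and the known concentrations, [Pb²⁺] in the numerator gives [Pb²⁺] = 1.7 M.

1.7 M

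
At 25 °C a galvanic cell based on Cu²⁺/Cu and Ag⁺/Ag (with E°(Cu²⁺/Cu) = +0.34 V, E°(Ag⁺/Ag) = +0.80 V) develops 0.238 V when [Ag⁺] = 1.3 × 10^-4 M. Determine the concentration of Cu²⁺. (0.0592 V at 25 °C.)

0.53 M

From the Nernst equation, log Q = n(E° − E)/0.0592 = 2(0.46 − 0.238)/0.0592 = 7.500, so Q = 3.16 × 10^7.
With Q = [Cu²⁺]/[Ag⁺]^2 and the known concentrations, [Cu²⁺] in the numerator gives [Cu²⁺] = 0.53 M.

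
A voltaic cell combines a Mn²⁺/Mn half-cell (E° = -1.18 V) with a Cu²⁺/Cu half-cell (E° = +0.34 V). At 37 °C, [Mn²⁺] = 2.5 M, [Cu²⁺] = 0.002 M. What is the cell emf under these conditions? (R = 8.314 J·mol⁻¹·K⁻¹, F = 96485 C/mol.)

The Cu²⁺/Cu couple has the higher reduction potential and acts as the cathode, so E°_cell = +0.34 − (-1.18) = 1.52 V.
Balancing electrons gives n = 2; the reaction quotient is Q = [Mn²⁺]/[Cu²⁺] = 1250.
E = E° − (RT/nF) ln Q = 1.52 − (8.314×310)/(2×96485) × (7.131) = 1.520 − 0.095 = 1.425 V.

1.42 V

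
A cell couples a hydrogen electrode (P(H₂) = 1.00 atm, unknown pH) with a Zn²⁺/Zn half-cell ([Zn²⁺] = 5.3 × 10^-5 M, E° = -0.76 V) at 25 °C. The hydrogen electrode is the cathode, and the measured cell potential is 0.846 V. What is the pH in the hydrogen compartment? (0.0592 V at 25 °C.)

pH = 0.69

E°_cell = 0.76 V and n = 2.
log Q = n(E° − E)/0.0592 = 2×(0.76 − 0.846)/0.0592 = -2.905.
With Q = [Zn²⁺]·P(H₂) / [H⁺]^2, solving for [H⁺] gives log[H⁺] = -0.685, so pH = 0.69.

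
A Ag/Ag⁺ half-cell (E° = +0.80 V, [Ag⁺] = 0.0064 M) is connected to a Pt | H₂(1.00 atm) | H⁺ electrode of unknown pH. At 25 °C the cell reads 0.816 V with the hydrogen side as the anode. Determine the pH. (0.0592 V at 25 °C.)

E°_cell = 0.80 V and n = 2.
log Q = n(E° − E)/0.0592 = 2×(0.80 − 0.816)/0.0592 = -0.541.
With Q = [H⁺]^2 / ([Ag⁺]^2·P(H₂)), solving for [H⁺] gives log[H⁺] = -2.464, so pH = 2.46.

pH = 2.46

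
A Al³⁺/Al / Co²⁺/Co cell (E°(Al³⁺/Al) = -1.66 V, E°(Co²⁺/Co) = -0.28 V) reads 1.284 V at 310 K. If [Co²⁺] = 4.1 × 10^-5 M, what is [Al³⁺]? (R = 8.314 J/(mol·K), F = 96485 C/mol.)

0.013 M

From the Nernst equation, ln Q = nF(E° − E)/RT = 6×96485×(1.38 − 1.284)/(8.314×310) = 21.563, so Q = 2.32 × 10^9.
With Q = [Al³⁺]^2/[Co²⁺]^3 and the known concentrations, [Al³⁺]^2 in the numerator gives [Al³⁺] = 0.013 M.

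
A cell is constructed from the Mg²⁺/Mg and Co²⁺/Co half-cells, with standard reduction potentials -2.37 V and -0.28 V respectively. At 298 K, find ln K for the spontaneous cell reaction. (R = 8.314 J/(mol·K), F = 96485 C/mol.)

ln K = 162.8

E°_cell = -0.28 − (-2.37) = 2.09 V, with n = 2 electrons transferred.
At equilibrium E = 0, so the Nernst equation gives ln K = nFE°/RT = (2)(96485)(2.09)/((8.314)(298)) = 162.78.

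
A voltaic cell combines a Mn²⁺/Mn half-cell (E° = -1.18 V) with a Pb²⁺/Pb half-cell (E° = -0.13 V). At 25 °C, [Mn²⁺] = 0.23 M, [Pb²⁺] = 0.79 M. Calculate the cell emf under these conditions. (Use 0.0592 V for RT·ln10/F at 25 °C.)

The Pb²⁺/Pb couple has the higher reduction potential and acts as the cathode, so E°_cell = -0.13 − (-1.18) = 1.05 V.
Balancing electrons gives n = 2; the reaction quotient is Q = [Mn²⁺]/[Pb²⁺] = 0.291.
At 25 °C, E = E° − (0.0592/n) log Q = 1.05 − (0.0592/2)(-0.536) = 1.050 + 0.016 = 1.066 V.

1.07 V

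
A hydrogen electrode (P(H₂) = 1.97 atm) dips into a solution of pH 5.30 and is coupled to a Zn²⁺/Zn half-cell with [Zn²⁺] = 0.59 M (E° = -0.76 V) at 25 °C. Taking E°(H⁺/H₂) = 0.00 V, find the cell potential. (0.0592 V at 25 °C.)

The hydrogen couple is the cathode, so E°_cell = 0.76 V; n = 2.
[H⁺] = 10^(−5.30) = 5 × 10^-6 M, and Q = [Zn²⁺]·P(H₂) / [H⁺]^2 = 4.63 × 10^10.
E = E° − (0.0592/2) log Q = 0.76 − (0.0592/2)(10.665) = 0.444 V.

0.44 V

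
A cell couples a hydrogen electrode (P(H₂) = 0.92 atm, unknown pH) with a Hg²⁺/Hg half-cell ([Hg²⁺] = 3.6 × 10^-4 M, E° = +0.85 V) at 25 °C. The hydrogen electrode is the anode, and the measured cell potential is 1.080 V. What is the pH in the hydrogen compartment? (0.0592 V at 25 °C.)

pH = 5.63

E°_cell = 0.85 V and n = 2.
log Q = n(E° − E)/0.0592 = 2×(0.85 − 1.080)/0.0592 = -7.770.
With Q = [H⁺]^2 / ([Hg²⁺]·P(H₂)), solving for [H⁺] gives log[H⁺] = -5.625, so pH = 5.63.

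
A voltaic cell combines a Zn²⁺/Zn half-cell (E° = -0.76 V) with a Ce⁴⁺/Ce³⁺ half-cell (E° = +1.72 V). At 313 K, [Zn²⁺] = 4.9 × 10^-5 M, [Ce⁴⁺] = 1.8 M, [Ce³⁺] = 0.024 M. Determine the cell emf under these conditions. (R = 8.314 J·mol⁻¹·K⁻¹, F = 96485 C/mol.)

2.73 V

The Ce⁴⁺/Ce³⁺ couple has the higher reduction potential and acts as the cathode, so E°_cell = +1.72 − (-0.76) = 2.48 V.
Balancing electrons gives n = 2; the reaction quotient is Q = [Zn²⁺]·[Ce³⁺]^2/[Ce⁴⁺]^2 = 8.71 × 10^-9.
E = E° − (RT/nF) ln Q = 2.48 − (8.314×313)/(2×96485) × (-18.559) = 2.480 + 0.250 = 2.730 V.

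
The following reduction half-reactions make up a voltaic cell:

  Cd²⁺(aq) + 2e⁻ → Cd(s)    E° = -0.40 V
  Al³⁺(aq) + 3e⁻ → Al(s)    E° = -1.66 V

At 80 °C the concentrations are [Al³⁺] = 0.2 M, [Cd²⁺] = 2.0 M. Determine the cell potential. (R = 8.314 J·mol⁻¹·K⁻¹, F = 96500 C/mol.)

The Cd²⁺/Cd couple has the higher reduction potential and acts as the cathode, so E°_cell = -0.40 − (-1.66) = 1.26 V.
Balancing electrons gives n = 6; the reaction quotient is Q = [Al³⁺]^2/[Cd²⁺]^3 = 0.00500.
E = E° − (RT/nF) ln Q = 1.26 − (8.314×353)/(6×96500) × (-5.298) = 1.260 + 0.027 = 1.287 V.

1.29 V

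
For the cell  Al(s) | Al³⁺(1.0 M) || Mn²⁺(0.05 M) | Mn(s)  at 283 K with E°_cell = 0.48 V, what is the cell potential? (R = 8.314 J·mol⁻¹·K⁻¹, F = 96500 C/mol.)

0.443 V

Balancing electrons gives n = 6; the reaction quotient is Q = [Al³⁺]^2/[Mn²⁺]^3 = 8000.
E = E° − (RT/nF) ln Q = 0.48 − (8.314×283)/(6×96500) × (8.987) = 0.480 − 0.037 = 0.443 V.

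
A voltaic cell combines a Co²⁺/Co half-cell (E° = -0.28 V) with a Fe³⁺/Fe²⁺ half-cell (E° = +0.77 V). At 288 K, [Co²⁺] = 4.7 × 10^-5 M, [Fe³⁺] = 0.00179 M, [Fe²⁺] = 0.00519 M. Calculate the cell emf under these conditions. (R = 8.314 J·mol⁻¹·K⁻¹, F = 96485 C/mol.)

The Fe³⁺/Fe²⁺ couple has the higher reduction potential and acts as the cathode, so E°_cell = +0.77 − (-0.28) = 1.05 V.
Balancing electrons gives n = 2; the reaction quotient is Q = [Co²⁺]·[Fe²⁺]^2/[Fe³⁺]^2 = 3.95 × 10^-4.
E = E° − (RT/nF) ln Q = 1.05 − (8.314×288)/(2×96485) × (-7.836) = 1.050 + 0.097 = 1.147 V.

1.15 V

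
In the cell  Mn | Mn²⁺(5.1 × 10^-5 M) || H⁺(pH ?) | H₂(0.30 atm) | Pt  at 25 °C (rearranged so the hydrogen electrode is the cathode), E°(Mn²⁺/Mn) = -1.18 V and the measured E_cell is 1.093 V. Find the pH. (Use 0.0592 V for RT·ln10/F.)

pH = 3.88

E°_cell = 1.18 V and n = 2.
log Q = n(E° − E)/0.0592 = 2×(1.18 − 1.093)/0.0592 = 2.939.
With Q = [Mn²⁺]·P(H₂) / [H⁺]^2, solving for [H⁺] gives log[H⁺] = -3.877, so pH = 3.88.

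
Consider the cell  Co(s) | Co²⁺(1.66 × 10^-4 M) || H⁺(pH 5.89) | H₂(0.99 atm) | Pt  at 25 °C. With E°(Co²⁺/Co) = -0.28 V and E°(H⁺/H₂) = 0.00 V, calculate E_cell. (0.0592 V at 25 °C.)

0.043 V

The hydrogen couple is the cathode, so E°_cell = 0.28 V; n = 2.
[H⁺] = 10^(−5.89) = 1.3 × 10^-6 M, and Q = [Co²⁺]·P(H₂) / [H⁺]^2 = 9.9 × 10^7.
E = E° − (0.0592/2) log Q = 0.28 − (0.0592/2)(7.996) = 0.043 V.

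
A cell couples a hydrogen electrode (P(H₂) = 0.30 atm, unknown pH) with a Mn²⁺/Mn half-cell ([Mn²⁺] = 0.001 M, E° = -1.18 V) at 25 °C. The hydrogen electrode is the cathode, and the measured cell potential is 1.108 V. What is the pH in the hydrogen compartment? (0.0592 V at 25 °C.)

E°_cell = 1.18 V and n = 2.
log Q = n(E° − E)/0.0592 = 2×(1.18 − 1.108)/0.0592 = 2.432.
With Q = [Mn²⁺]·P(H₂) / [H⁺]^2, solving for [H⁺] gives log[H⁺] = -2.978, so pH = 2.98.

pH = 2.98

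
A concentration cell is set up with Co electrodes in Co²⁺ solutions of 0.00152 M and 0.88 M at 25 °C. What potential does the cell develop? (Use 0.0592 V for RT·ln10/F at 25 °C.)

Both half-cells are Co²⁺/Co, so E°_cell = 0. The concentrated side is the cathode; the cell reaction moves Co²⁺ from high to low concentration with n = 2.
Q = [Co²⁺]_dilute/[Co²⁺]_conc = 0.00152/0.88 = 0.00173.
E = 0 − (0.0592/2) log Q = −(0.0592/2)(-2.763) = 0.0818 V.

0.082 V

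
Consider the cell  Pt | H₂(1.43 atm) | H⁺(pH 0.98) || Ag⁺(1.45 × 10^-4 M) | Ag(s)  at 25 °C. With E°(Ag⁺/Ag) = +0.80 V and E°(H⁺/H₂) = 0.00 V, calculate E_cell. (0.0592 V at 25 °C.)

0.64 V

The Ag⁺/Ag couple is the cathode, so E°_cell = 0.80 V; n = 2.
[H⁺] = 10^(−0.98) = 0.10 M, and Q = [H⁺]^2 / ([Ag⁺]^2·P(H₂)) = 3.65 × 10^5.
E = E° − (0.0592/2) log Q = 0.80 − (0.0592/2)(5.562) = 0.635 V.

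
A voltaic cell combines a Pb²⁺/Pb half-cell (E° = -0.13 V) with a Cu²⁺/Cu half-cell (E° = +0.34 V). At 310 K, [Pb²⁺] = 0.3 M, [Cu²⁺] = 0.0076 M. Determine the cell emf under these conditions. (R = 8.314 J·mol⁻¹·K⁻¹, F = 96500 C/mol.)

The Cu²⁺/Cu couple has the higher reduction potential and acts as the cathode, so E°_cell = +0.34 − (-0.13) = 0.47 V.
Balancing electrons gives n = 2; the reaction quotient is Q = [Pb²⁺]/[Cu²⁺] = 39.5.
E = E° − (RT/nF) ln Q = 0.47 − (8.314×310)/(2×96500) × (3.676) = 0.470 − 0.049 = 0.421 V.

0.421 V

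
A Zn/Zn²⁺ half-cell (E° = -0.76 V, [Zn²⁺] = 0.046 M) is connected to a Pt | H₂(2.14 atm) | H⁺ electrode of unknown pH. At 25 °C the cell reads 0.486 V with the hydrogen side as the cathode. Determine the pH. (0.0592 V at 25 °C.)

E°_cell = 0.76 V and n = 2.
log Q = n(E° − E)/0.0592 = 2×(0.76 − 0.486)/0.0592 = 9.257.
With Q = [Zn²⁺]·P(H₂) / [H⁺]^2, solving for [H⁺] gives log[H⁺] = -5.132, so pH = 5.13.

pH = 5.13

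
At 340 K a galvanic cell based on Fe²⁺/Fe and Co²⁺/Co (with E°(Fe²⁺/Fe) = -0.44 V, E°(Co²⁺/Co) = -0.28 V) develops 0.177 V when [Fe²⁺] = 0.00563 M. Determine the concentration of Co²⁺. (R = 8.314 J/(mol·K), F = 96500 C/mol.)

0.018 M

From the Nernst equation, ln Q = nF(E° − E)/RT = 2×96500×(0.16 − 0.177)/(8.314×340) = -1.161, so Q = 0.313.
With Q = [Fe²⁺]/[Co²⁺] and the known concentrations, [Co²⁺] in the denominator gives [Co²⁺] = 0.018 M.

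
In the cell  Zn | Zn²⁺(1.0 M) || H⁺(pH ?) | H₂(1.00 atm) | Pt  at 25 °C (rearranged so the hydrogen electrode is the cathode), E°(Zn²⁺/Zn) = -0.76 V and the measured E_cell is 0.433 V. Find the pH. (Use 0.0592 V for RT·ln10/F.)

E°_cell = 0.76 V and n = 2.
log Q = n(E° − E)/0.0592 = 2×(0.76 − 0.433)/0.0592 = 11.047.
With Q = [Zn²⁺]·P(H₂) / [H⁺]^2, solving for [H⁺] gives log[H⁺] = -5.524, so pH = 5.52.

pH = 5.52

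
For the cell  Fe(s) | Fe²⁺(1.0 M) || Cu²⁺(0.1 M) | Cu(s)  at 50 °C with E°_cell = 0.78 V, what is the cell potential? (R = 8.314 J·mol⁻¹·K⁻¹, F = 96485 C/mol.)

Balancing electrons gives n = 2; the reaction quotient is Q = [Fe²⁺]/[Cu²⁺] = 10.0.
E = E° − (RT/nF) ln Q = 0.78 − (8.314×323)/(2×96485) × (2.303) = 0.780 − 0.032 = 0.748 V.

0.748 V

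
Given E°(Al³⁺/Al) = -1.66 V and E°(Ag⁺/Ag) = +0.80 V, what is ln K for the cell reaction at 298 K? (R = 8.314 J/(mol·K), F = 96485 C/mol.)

E°_cell = +0.80 − (-1.66) = 2.46 V, with n = 3 electrons transferred.
At equilibrium E = 0, so the Nernst equation gives ln K = nFE°/RT = (3)(96485)(2.46)/((8.314)(298)) = 287.40.

ln K = 287.4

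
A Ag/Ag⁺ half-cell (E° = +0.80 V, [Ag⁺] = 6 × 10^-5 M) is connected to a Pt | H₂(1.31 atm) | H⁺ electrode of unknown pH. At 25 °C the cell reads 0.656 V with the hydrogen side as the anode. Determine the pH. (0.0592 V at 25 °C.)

pH = 1.73

E°_cell = 0.80 V and n = 2.
log Q = n(E° − E)/0.0592 = 2×(0.80 − 0.656)/0.0592 = 4.865.
With Q = [H⁺]^2 / ([Ag⁺]^2·P(H₂)), solving for [H⁺] gives log[H⁺] = -1.731, so pH = 1.73.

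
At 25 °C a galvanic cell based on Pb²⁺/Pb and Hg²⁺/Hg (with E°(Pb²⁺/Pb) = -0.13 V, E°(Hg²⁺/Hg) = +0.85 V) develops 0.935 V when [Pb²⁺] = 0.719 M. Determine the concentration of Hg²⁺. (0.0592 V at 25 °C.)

From the Nernst equation, log Q = n(E° − E)/0.0592 = 2(0.98 − 0.935)/0.0592 = 1.520, so Q = 33.1.
With Q = [Pb²⁺]/[Hg²⁺] and the known concentrations, [Hg²⁺] in the denominator gives [Hg²⁺] = 0.022 M.

0.022 M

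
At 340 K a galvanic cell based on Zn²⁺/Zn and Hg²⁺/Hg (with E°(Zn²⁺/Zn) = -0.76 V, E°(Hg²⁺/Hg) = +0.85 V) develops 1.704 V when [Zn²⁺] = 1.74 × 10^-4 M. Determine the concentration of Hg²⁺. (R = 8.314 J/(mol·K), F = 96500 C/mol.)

From the Nernst equation, ln Q = nF(E° − E)/RT = 2×96500×(1.61 − 1.704)/(8.314×340) = -6.418, so Q = 0.00163.
With Q = [Zn²⁺]/[Hg²⁺] and the known concentrations, [Hg²⁺] in the denominator gives [Hg²⁺] = 0.11 M.

0.11 M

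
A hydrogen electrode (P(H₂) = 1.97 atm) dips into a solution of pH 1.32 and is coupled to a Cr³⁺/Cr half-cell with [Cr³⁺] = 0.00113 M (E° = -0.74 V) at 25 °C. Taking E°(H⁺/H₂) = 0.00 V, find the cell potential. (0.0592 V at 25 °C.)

The hydrogen couple is the cathode, so E°_cell = 0.74 V; n = 6.
[H⁺] = 10^(−1.32) = 0.048 M, and Q = [Cr³⁺]^2·P(H₂)^3 / [H⁺]^6 = 812.
E = E° − (0.0592/6) log Q = 0.74 − (0.0592/6)(2.910) = 0.711 V.

0.71 V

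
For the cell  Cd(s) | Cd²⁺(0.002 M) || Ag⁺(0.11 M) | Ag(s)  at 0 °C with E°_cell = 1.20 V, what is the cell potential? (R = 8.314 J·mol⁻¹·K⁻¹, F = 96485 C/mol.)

1.22 V

Balancing electrons gives n = 2; the reaction quotient is Q = [Cd²⁺]/[Ag⁺]^2 = 0.165.
E = E° − (RT/nF) ln Q = 1.20 − (8.314×273)/(2×96485) × (-1.800) = 1.200 + 0.021 = 1.221 V.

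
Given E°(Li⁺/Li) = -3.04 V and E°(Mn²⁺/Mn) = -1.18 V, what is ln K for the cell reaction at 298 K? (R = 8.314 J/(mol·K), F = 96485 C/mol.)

E°_cell = -1.18 − (-3.04) = 1.86 V, with n = 2 electrons transferred.
At equilibrium E = 0, so the Nernst equation gives ln K = nFE°/RT = (2)(96485)(1.86)/((8.314)(298)) = 144.87.

ln K = 144.9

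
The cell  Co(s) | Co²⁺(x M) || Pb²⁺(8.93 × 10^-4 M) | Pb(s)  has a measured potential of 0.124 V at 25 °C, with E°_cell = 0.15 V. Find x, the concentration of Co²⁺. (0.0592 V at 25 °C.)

From the Nernst equation, log Q = n(E° − E)/0.0592 = 2(0.15 − 0.124)/0.0592 = 0.878, so Q = 7.56.
With Q = [Co²⁺]/[Pb²⁺] and the known concentrations, [Co²⁺] in the numerator gives [Co²⁺] = 0.0067 M.

0.0067 M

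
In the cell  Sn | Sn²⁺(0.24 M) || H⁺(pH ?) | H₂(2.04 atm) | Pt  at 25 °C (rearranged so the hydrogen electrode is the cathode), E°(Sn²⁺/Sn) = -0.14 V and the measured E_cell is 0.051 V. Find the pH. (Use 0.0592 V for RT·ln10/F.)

E°_cell = 0.14 V and n = 2.
log Q = n(E° − E)/0.0592 = 2×(0.14 − 0.051)/0.0592 = 3.007.
With Q = [Sn²⁺]·P(H₂) / [H⁺]^2, solving for [H⁺] gives log[H⁺] = -1.658, so pH = 1.66.

pH = 1.66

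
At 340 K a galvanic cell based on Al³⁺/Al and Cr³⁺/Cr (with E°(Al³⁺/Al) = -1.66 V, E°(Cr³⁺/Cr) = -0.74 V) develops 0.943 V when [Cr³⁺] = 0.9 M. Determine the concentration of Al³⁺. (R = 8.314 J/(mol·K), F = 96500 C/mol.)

From the Nernst equation, ln Q = nF(E° − E)/RT = 3×96500×(0.92 − 0.943)/(8.314×340) = -2.356, so Q = 0.0948.
With Q = [Al³⁺]/[Cr³⁺] and the known concentrations, [Al³⁺] in the numerator gives [Al³⁺] = 0.085 M.

0.085 M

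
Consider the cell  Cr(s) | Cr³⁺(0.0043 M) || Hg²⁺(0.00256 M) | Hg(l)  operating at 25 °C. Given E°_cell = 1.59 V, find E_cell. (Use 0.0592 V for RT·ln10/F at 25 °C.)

1.56 V

Balancing electrons gives n = 6; the reaction quotient is Q = [Cr³⁺]^2/[Hg²⁺]^3 = 1100.
At 25 °C, E = E° − (0.0592/n) log Q = 1.59 − (0.0592/6)(3.042) = 1.590 − 0.030 = 1.560 V.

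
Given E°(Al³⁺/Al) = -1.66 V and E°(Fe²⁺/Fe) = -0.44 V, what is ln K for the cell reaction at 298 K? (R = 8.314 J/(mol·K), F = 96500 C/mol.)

ln K = 285.1

E°_cell = -0.44 − (-1.66) = 1.22 V, with n = 6 electrons transferred.
At equilibrium E = 0, so the Nernst equation gives ln K = nFE°/RT = (6)(96500)(1.22)/((8.314)(298)) = 285.11.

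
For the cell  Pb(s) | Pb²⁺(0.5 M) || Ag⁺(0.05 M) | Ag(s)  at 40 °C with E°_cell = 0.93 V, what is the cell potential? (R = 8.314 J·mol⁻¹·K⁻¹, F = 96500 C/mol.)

0.859 V

Balancing electrons gives n = 2; the reaction quotient is Q = [Pb²⁺]/[Ag⁺]^2 = 200.
E = E° − (RT/nF) ln Q = 0.93 − (8.314×313)/(2×96500) × (5.298) = 0.930 − 0.071 = 0.859 V.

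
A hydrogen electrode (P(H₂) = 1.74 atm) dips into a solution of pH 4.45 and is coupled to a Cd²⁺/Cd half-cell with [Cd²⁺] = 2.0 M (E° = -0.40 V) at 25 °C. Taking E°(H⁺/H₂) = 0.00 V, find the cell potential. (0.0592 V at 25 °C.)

The hydrogen couple is the cathode, so E°_cell = 0.40 V; n = 2.
[H⁺] = 10^(−4.45) = 3.5 × 10^-5 M, and Q = [Cd²⁺]·P(H₂) / [H⁺]^2 = 2.76 × 10^9.
E = E° − (0.0592/2) log Q = 0.40 − (0.0592/2)(9.442) = 0.121 V.

0.12 V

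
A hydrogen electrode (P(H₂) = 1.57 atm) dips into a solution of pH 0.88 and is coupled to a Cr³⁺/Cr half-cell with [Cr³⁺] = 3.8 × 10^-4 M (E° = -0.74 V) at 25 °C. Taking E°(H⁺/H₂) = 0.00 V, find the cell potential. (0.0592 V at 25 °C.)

0.75 V

The hydrogen couple is the cathode, so E°_cell = 0.74 V; n = 6.
[H⁺] = 10^(−0.88) = 0.13 M, and Q = [Cr³⁺]^2·P(H₂)^3 / [H⁺]^6 = 0.106.
E = E° − (0.0592/6) log Q = 0.74 − (0.0592/6)(-0.973) = 0.750 V.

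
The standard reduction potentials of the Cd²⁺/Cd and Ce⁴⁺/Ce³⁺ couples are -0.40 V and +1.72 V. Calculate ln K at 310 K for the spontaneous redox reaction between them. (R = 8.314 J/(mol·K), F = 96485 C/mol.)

E°_cell = +1.72 − (-0.40) = 2.12 V, with n = 2 electrons transferred.
At equilibrium E = 0, so the Nernst equation gives ln K = nFE°/RT = (2)(96485)(2.12)/((8.314)(310)) = 158.73.

ln K = 158.7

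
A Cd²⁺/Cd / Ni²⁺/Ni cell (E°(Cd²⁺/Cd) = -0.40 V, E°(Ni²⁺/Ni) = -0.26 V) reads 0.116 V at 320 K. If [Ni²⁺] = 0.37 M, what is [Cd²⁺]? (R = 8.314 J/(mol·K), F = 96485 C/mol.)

2.1 M

From the Nernst equation, ln Q = nF(E° − E)/RT = 2×96485×(0.14 − 0.116)/(8.314×320) = 1.741, so Q = 5.70.
With Q = [Cd²⁺]/[Ni²⁺] and the known concentrations, [Cd²⁺] in the numerator gives [Cd²⁺] = 2.1 M.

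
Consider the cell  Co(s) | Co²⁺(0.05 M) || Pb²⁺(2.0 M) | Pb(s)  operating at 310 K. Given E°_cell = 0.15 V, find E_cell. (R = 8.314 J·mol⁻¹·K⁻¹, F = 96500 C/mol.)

Balancing electrons gives n = 2; the reaction quotient is Q = [Co²⁺]/[Pb²⁺] = 0.0250.
E = E° − (RT/nF) ln Q = 0.15 − (8.314×310)/(2×96500) × (-3.689) = 0.150 + 0.049 = 0.199 V.

0.199 V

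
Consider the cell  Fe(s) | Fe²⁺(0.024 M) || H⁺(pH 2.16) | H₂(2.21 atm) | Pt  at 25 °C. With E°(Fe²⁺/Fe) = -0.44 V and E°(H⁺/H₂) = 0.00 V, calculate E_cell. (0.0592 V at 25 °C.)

The hydrogen couple is the cathode, so E°_cell = 0.44 V; n = 2.
[H⁺] = 10^(−2.16) = 0.0069 M, and Q = [Fe²⁺]·P(H₂) / [H⁺]^2 = 1110.
E = E° − (0.0592/2) log Q = 0.44 − (0.0592/2)(3.045) = 0.350 V.

0.35 V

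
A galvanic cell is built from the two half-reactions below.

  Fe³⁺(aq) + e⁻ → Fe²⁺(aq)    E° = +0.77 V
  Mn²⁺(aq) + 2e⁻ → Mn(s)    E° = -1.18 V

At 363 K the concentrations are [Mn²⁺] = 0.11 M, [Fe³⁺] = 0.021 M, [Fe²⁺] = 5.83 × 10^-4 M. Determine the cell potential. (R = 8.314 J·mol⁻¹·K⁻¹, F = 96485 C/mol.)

The Fe³⁺/Fe²⁺ couple has the higher reduction potential and acts as the cathode, so E°_cell = +0.77 − (-1.18) = 1.95 V.
Balancing electrons gives n = 2; the reaction quotient is Q = [Mn²⁺]·[Fe²⁺]^2/[Fe³⁺]^2 = 8.48 × 10^-5.
E = E° − (RT/nF) ln Q = 1.95 − (8.314×363)/(2×96485) × (-9.375) = 1.950 + 0.147 = 2.097 V.

2.10 V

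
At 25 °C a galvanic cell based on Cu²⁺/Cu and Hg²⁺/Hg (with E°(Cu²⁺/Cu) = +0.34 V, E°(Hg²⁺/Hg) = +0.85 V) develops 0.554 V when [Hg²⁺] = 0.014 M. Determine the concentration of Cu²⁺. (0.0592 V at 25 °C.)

From the Nernst equation, log Q = n(E° − E)/0.0592 = 2(0.51 − 0.554)/0.0592 = -1.486, so Q = 0.0326.
With Q = [Cu²⁺]/[Hg²⁺] and the known concentrations, [Cu²⁺] in the numerator gives [Cu²⁺] = 4.6 × 10^-4 M.

4.6 × 10^-4 M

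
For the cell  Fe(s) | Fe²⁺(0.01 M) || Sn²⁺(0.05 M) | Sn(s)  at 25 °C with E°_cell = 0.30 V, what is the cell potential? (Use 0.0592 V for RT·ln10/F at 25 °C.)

Balancing electrons gives n = 2; the reaction quotient is Q = [Fe²⁺]/[Sn²⁺] = 0.200.
At 25 °C, E = E° − (0.0592/n) log Q = 0.30 − (0.0592/2)(-0.699) = 0.300 + 0.021 = 0.321 V.

0.321 V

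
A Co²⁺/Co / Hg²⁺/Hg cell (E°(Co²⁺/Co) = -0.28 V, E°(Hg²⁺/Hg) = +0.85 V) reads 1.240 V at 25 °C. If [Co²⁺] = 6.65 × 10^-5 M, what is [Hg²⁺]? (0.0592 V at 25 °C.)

From the Nernst equation, log Q = n(E° − E)/0.0592 = 2(1.13 − 1.240)/0.0592 = -3.716, so Q = 1.92 × 10^-4.
With Q = [Co²⁺]/[Hg²⁺] and the known concentrations, [Hg²⁺] in the denominator gives [Hg²⁺] = 0.35 M.

0.35 M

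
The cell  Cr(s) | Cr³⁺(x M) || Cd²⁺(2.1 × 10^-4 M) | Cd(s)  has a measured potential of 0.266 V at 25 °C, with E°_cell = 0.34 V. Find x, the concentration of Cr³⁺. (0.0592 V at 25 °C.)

From the Nernst equation, log Q = n(E° − E)/0.0592 = 6(0.34 − 0.266)/0.0592 = 7.500, so Q = 3.16 × 10^7.
With Q = [Cr³⁺]^2/[Cd²⁺]^3 and the known concentrations, [Cr³⁺]^2 in the numerator gives [Cr³⁺] = 0.017 M.

0.017 M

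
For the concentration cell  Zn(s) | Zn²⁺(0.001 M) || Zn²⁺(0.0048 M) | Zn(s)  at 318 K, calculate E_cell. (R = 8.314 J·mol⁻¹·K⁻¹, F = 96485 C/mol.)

0.021 V

Both half-cells are Zn²⁺/Zn, so E°_cell = 0. The concentrated side is the cathode; the cell reaction moves Zn²⁺ from high to low concentration with n = 2.
Q = [Zn²⁺]_dilute/[Zn²⁺]_conc = 0.001/0.0048 = 0.208.
E = 0 − (RT/nF) ln Q = −((8.314×318)/(2×96485))(-1.569) = 0.0215 V.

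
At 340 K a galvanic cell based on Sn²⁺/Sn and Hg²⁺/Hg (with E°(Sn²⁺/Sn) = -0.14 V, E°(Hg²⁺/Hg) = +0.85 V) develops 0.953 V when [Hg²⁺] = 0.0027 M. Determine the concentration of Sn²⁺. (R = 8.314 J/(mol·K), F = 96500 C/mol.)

From the Nernst equation, ln Q = nF(E° − E)/RT = 2×96500×(0.99 − 0.953)/(8.314×340) = 2.526, so Q = 12.5.
With Q = [Sn²⁺]/[Hg²⁺] and the known concentrations, [Sn²⁺] in the numerator gives [Sn²⁺] = 0.034 M.

0.034 M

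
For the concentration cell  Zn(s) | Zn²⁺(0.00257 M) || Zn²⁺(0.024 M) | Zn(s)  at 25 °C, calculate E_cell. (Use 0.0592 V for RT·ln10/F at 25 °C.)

0.029 V

Both half-cells are Zn²⁺/Zn, so E°_cell = 0. The concentrated side is the cathode; the cell reaction moves Zn²⁺ from high to low concentration with n = 2.
Q = [Zn²⁺]_dilute/[Zn²⁺]_conc = 0.00257/0.024 = 0.107.
E = 0 − (0.0592/2) log Q = −(0.0592/2)(-0.970) = 0.0287 V.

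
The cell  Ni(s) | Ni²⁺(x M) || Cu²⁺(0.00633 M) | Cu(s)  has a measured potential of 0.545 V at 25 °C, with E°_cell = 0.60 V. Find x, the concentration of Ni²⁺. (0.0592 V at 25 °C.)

0.46 M

From the Nernst equation, log Q = n(E° − E)/0.0592 = 2(0.60 − 0.545)/0.0592 = 1.858, so Q = 72.1.
With Q = [Ni²⁺]/[Cu²⁺] and the known concentrations, [Ni²⁺] in the numerator gives [Ni²⁺] = 0.46 M.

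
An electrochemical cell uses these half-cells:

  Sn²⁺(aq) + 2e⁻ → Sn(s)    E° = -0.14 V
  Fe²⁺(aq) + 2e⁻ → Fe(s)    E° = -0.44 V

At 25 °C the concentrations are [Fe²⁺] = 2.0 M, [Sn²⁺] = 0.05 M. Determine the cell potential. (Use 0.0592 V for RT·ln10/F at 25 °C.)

0.253 V

The Sn²⁺/Sn couple has the higher reduction potential and acts as the cathode, so E°_cell = -0.14 − (-0.44) = 0.30 V.
Balancing electrons gives n = 2; the reaction quotient is Q = [Fe²⁺]/[Sn²⁺] = 40.0.
At 25 °C, E = E° − (0.0592/n) log Q = 0.30 − (0.0592/2)(1.602) = 0.300 − 0.047 = 0.253 V.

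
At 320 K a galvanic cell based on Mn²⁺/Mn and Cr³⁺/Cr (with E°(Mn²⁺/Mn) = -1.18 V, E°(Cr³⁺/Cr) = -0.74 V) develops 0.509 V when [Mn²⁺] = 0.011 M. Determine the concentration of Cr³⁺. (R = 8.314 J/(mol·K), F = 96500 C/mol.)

From the Nernst equation, ln Q = nF(E° − E)/RT = 6×96500×(0.44 − 0.509)/(8.314×320) = -15.016, so Q = 3.01 × 10^-7.
With Q = [Mn²⁺]^3/[Cr³⁺]^2 and the known concentrations, [Cr³⁺]^2 in the denominator gives [Cr³⁺] = 2.1 M.

2.1 M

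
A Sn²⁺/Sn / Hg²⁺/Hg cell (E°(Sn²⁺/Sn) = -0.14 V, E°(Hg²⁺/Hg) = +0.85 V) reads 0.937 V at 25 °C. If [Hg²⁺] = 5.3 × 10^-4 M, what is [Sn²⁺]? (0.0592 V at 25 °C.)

0.033 M

From the Nernst equation, log Q = n(E° − E)/0.0592 = 2(0.99 − 0.937)/0.0592 = 1.791, so Q = 61.7.
With Q = [Sn²⁺]/[Hg²⁺] and the known concentrations, [Sn²⁺] in the numerator gives [Sn²⁺] = 0.033 M.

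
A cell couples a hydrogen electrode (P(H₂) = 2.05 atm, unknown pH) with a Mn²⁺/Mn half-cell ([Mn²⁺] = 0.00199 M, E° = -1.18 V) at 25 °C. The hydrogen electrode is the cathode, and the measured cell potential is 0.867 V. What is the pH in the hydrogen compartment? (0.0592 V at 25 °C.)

pH = 6.48

E°_cell = 1.18 V and n = 2.
log Q = n(E° − E)/0.0592 = 2×(1.18 − 0.867)/0.0592 = 10.574.
With Q = [Mn²⁺]·P(H₂) / [H⁺]^2, solving for [H⁺] gives log[H⁺] = -6.482, so pH = 6.48.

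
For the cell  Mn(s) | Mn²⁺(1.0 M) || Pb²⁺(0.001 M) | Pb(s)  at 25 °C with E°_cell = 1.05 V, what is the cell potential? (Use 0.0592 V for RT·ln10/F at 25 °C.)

Balancing electrons gives n = 2; the reaction quotient is Q = [Mn²⁺]/[Pb²⁺] = 1000.
At 25 °C, E = E° − (0.0592/n) log Q = 1.05 − (0.0592/2)(3.000) = 1.050 − 0.089 = 0.961 V.

0.961 V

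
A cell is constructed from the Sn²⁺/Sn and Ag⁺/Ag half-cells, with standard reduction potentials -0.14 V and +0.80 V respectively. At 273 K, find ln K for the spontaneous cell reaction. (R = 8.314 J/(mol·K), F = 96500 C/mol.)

E°_cell = +0.80 − (-0.14) = 0.94 V, with n = 2 electrons transferred.
At equilibrium E = 0, so the Nernst equation gives ln K = nFE°/RT = (2)(96500)(0.94)/((8.314)(273)) = 79.93.

ln K = 79.9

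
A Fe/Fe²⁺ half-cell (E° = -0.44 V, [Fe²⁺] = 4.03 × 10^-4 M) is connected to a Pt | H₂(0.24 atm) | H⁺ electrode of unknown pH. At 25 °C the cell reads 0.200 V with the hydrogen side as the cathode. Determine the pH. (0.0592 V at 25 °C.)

E°_cell = 0.44 V and n = 2.
log Q = n(E° − E)/0.0592 = 2×(0.44 − 0.200)/0.0592 = 8.108.
With Q = [Fe²⁺]·P(H₂) / [H⁺]^2, solving for [H⁺] gives log[H⁺] = -6.061, so pH = 6.06.

pH = 6.06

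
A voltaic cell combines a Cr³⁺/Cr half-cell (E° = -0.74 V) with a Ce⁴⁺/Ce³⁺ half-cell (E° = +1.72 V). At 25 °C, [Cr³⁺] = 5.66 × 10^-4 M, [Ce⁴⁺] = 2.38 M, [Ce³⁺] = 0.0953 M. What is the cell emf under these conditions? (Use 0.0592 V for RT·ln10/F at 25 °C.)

2.61 V

The Ce⁴⁺/Ce³⁺ couple has the higher reduction potential and acts as the cathode, so E°_cell = +1.72 − (-0.74) = 2.46 V.
Balancing electrons gives n = 3; the reaction quotient is Q = [Cr³⁺]·[Ce³⁺]^3/[Ce⁴⁺]^3 = 3.63 × 10^-8.
At 25 °C, E = E° − (0.0592/n) log Q = 2.46 − (0.0592/3)(-7.440) = 2.460 + 0.147 = 2.607 V.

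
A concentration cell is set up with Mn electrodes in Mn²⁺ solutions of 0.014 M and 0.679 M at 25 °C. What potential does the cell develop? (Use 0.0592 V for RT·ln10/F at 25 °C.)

Both half-cells are Mn²⁺/Mn, so E°_cell = 0. The concentrated side is the cathode; the cell reaction moves Mn²⁺ from high to low concentration with n = 2.
Q = [Mn²⁺]_dilute/[Mn²⁺]_conc = 0.014/0.679 = 0.0206.
E = 0 − (0.0592/2) log Q = −(0.0592/2)(-1.686) = 0.0499 V.

0.050 V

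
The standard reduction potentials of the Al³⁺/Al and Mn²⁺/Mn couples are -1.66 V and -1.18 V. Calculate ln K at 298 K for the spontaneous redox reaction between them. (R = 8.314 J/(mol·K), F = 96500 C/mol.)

ln K = 112.2

E°_cell = -1.18 − (-1.66) = 0.48 V, with n = 6 electrons transferred.
At equilibrium E = 0, so the Nernst equation gives ln K = nFE°/RT = (6)(96500)(0.48)/((8.314)(298)) = 112.17.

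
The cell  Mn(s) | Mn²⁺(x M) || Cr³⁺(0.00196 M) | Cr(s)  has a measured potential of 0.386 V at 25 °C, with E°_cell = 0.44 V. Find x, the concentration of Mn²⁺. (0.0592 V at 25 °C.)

From the Nernst equation, log Q = n(E° − E)/0.0592 = 6(0.44 − 0.386)/0.0592 = 5.473, so Q = 2.97 × 10^5.
With Q = [Mn²⁺]^3/[Cr³⁺]^2 and the known concentrations, [Mn²⁺]^3 in the numerator gives [Mn²⁺] = 1.0 M.

1.0 M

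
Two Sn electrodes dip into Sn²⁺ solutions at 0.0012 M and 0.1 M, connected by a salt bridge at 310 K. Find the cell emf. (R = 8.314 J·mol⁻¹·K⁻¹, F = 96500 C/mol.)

0.059 V

Both half-cells are Sn²⁺/Sn, so E°_cell = 0. The concentrated side is the cathode; the cell reaction moves Sn²⁺ from high to low concentration with n = 2.
Q = [Sn²⁺]_dilute/[Sn²⁺]_conc = 0.0012/0.1 = 0.0120.
E = 0 − (RT/nF) ln Q = −((8.314×310)/(2×96500))(-4.423) = 0.0591 V.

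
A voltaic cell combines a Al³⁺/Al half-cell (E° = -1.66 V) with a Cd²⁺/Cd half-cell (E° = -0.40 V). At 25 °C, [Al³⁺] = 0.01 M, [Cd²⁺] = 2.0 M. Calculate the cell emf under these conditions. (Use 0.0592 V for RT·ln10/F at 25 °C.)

The Cd²⁺/Cd couple has the higher reduction potential and acts as the cathode, so E°_cell = -0.40 − (-1.66) = 1.26 V.
Balancing electrons gives n = 6; the reaction quotient is Q = [Al³⁺]^2/[Cd²⁺]^3 = 1.25 × 10^-5.
At 25 °C, E = E° − (0.0592/n) log Q = 1.26 − (0.0592/6)(-4.903) = 1.260 + 0.048 = 1.308 V.

1.31 V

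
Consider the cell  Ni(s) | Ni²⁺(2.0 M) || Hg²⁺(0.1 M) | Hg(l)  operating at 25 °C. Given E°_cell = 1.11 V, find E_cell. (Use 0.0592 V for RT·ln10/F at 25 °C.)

1.07 V

Balancing electrons gives n = 2; the reaction quotient is Q = [Ni²⁺]/[Hg²⁺] = 20.0.
At 25 °C, E = E° − (0.0592/n) log Q = 1.11 − (0.0592/2)(1.301) = 1.110 − 0.039 = 1.071 V.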